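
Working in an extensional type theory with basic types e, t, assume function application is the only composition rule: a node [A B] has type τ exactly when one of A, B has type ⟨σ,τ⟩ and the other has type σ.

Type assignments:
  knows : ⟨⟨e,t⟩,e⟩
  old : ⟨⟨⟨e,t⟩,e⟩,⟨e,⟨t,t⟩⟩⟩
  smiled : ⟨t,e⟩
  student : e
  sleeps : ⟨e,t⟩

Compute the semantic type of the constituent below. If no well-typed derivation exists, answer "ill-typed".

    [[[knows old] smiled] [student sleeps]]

ill-typed

[knows old]: old is ⟨⟨⟨e,t⟩,e⟩,⟨e,⟨t,t⟩⟩⟩, knows is ⟨⟨e,t⟩,e⟩; result ⟨e,⟨t,t⟩⟩.
At [[knows old] smiled]: neither ⟨e,⟨t,t⟩⟩ nor ⟨t,e⟩ can take the other as argument; the node is ill-typed.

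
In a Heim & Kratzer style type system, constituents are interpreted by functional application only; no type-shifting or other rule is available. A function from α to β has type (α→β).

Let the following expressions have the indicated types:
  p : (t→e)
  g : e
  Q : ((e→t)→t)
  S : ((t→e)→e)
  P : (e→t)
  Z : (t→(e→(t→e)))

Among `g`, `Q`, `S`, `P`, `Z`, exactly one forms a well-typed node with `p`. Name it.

g : e — no; p wants t, and g wants nothing (atomic).
Q : ((e→t)→t) — no; p wants t, and Q wants (e→t).
S — combines: S : ((t→e)→e) takes p : (t→e) as argument, giving e.
P : (e→t) — no; p wants t, and P wants e.
Z : (t→(e→(t→e))) — no; p wants t, and Z wants t.

S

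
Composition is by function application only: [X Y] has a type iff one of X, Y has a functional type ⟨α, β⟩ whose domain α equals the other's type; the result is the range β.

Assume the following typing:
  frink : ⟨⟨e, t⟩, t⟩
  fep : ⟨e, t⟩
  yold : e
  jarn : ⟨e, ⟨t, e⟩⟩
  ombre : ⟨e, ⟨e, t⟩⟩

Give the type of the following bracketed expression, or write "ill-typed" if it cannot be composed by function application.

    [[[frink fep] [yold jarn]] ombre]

⟨e, t⟩

[frink fep]: ⟨⟨e, t⟩, t⟩ applied to ⟨e, t⟩ yields t.
[yold jarn]: ⟨e, ⟨t, e⟩⟩ applied to e yields ⟨t, e⟩.
[[frink fep] [yold jarn]]: ⟨t, e⟩ applied to t yields e.
[[[frink fep] [yold jarn]] ombre]: ⟨e, ⟨e, t⟩⟩ applied to e yields ⟨e, t⟩.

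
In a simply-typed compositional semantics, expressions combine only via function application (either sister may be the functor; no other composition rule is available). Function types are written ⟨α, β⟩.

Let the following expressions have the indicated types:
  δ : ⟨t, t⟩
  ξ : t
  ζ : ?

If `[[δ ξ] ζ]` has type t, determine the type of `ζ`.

For [[δ ξ] ζ] to have type t with [δ ξ] of type t, ζ must be the function: ζ : ⟨t, t⟩.

⟨t, t⟩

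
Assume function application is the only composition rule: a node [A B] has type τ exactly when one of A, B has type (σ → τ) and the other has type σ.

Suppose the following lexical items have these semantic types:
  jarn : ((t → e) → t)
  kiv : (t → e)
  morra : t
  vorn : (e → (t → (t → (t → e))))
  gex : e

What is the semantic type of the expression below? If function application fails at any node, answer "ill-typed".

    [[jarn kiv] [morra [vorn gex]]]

[jarn kiv] — jarn of type ((t → e) → t) combines with kiv of type (t → e): type t.
[vorn gex] — vorn of type (e → (t → (t → (t → e)))) combines with gex of type e: type (t → (t → (t → e))).
[morra [vorn gex]] — [vorn gex] of type (t → (t → (t → e))) combines with morra of type t: type (t → (t → e)).
[[jarn kiv] [morra [vorn gex]]] — [morra [vorn gex]] of type (t → (t → e)) combines with [jarn kiv] of type t: type (t → e).

(t → e)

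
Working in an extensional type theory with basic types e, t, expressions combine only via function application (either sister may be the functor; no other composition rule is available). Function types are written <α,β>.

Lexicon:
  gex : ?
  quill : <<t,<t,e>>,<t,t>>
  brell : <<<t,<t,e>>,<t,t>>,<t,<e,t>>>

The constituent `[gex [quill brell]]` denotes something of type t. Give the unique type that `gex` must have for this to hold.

<<t,<e,t>>,t>

At [gex [quill brell]] (required: t): [quill brell] is <t,<e,t>>, which is not a function with range t; hence gex is the functor — type <<t,<e,t>>,t>.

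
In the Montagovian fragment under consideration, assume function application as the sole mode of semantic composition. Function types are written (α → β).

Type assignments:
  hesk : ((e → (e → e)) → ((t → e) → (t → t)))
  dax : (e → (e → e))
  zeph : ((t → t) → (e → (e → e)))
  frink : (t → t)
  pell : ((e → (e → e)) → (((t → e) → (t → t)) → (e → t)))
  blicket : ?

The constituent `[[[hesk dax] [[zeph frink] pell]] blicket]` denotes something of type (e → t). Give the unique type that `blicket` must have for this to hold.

For [[[hesk dax] [[zeph frink] pell]] blicket] to have type (e → t) with [[hesk dax] [[zeph frink] pell]] of type (e → t), blicket must be the function: blicket : ((e → t) → (e → t)).

((e → t) → (e → t))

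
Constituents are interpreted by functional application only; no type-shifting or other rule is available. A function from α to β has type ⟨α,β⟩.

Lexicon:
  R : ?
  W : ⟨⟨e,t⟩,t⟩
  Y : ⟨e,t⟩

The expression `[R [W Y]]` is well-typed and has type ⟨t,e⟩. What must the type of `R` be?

⟨t,⟨t,e⟩⟩

For [R [W Y]] to have type ⟨t,e⟩ with [W Y] of type t, R must be the function: R : ⟨t,⟨t,e⟩⟩.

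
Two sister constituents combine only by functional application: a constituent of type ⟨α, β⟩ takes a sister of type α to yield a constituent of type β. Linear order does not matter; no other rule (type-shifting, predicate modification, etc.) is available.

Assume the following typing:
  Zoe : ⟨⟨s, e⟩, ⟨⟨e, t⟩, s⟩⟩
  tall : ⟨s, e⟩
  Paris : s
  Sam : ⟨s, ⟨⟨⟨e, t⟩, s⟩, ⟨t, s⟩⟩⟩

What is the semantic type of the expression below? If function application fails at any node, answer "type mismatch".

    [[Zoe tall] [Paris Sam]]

⟨t, s⟩

[Zoe tall]: Zoe is ⟨⟨s, e⟩, ⟨⟨e, t⟩, s⟩⟩, tall is ⟨s, e⟩; result ⟨⟨e, t⟩, s⟩.
[Paris Sam]: Sam is ⟨s, ⟨⟨⟨e, t⟩, s⟩, ⟨t, s⟩⟩⟩, Paris is s; result ⟨⟨⟨e, t⟩, s⟩, ⟨t, s⟩⟩.
[[Zoe tall] [Paris Sam]]: [Paris Sam] is ⟨⟨⟨e, t⟩, s⟩, ⟨t, s⟩⟩, [Zoe tall] is ⟨⟨e, t⟩, s⟩; result ⟨t, s⟩.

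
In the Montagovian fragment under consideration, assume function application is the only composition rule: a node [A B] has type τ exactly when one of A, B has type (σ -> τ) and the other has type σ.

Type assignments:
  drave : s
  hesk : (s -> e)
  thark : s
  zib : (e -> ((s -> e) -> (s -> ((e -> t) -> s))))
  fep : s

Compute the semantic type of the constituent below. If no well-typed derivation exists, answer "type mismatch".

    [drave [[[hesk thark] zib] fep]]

[hesk thark]: hesk is (s -> e), thark is s; result e.
[[hesk thark] zib]: zib is (e -> ((s -> e) -> (s -> ((e -> t) -> s)))), [hesk thark] is e; result ((s -> e) -> (s -> ((e -> t) -> s))).
[[[hesk thark] zib] fep]: ((s -> e) -> (s -> ((e -> t) -> s))) with s — neither is a function whose domain matches the other; composition fails here.

type mismatch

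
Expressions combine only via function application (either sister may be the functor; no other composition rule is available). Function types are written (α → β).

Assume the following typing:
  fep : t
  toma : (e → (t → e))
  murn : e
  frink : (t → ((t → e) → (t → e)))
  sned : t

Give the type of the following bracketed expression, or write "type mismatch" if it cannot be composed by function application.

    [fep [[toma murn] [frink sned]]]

e

[toma murn]: functor toma : (e → (t → e)), argument murn : e; result (t → e).
[frink sned]: functor frink : (t → ((t → e) → (t → e))), argument sned : t; result ((t → e) → (t → e)).
[[toma murn] [frink sned]]: functor [frink sned] : ((t → e) → (t → e)), argument [toma murn] : (t → e); result (t → e).
[fep [[toma murn] [frink sned]]]: functor [[toma murn] [frink sned]] : (t → e), argument fep : t; result e.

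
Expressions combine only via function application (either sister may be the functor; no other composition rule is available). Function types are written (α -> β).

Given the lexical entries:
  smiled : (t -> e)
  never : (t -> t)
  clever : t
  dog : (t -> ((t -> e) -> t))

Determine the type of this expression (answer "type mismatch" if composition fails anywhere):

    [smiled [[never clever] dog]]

t

[never clever]: never is (t -> t), clever is t; result t.
[[never clever] dog]: dog is (t -> ((t -> e) -> t)), [never clever] is t; result ((t -> e) -> t).
[smiled [[never clever] dog]]: [[never clever] dog] is ((t -> e) -> t), smiled is (t -> e); result t.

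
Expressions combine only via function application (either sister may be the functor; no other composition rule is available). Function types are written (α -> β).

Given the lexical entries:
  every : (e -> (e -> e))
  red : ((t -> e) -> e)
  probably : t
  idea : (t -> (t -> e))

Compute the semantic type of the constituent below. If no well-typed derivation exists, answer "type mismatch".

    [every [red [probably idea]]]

(e -> e)

[probably idea]: (t -> (t -> e)) applied to t yields (t -> e).
[red [probably idea]]: ((t -> e) -> e) applied to (t -> e) yields e.
[every [red [probably idea]]]: (e -> (e -> e)) applied to e yields (e -> e).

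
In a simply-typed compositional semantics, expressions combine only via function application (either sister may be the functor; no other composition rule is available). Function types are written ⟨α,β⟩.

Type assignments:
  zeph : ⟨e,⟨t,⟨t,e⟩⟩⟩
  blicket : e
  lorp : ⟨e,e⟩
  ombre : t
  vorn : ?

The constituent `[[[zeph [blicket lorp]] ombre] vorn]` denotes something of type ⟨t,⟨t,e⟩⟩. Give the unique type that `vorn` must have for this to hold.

[[[zeph [blicket lorp]] ombre] vorn] must have type ⟨t,⟨t,e⟩⟩. The sister [[zeph [blicket lorp]] ombre] has type ⟨t,e⟩; that is not a function onto ⟨t,⟨t,e⟩⟩, so vorn must be the functor, of type ⟨⟨t,e⟩,⟨t,⟨t,e⟩⟩⟩.

⟨⟨t,e⟩,⟨t,⟨t,e⟩⟩⟩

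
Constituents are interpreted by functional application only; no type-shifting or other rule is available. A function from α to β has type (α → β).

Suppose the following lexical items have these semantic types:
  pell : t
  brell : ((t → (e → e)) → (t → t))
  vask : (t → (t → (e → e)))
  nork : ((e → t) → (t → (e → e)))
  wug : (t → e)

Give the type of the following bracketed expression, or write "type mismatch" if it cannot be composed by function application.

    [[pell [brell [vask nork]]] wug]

type mismatch

At [vask nork]: neither (t → (t → (e → e))) nor ((e → t) → (t → (e → e))) can take the other as argument; the node is ill-typed.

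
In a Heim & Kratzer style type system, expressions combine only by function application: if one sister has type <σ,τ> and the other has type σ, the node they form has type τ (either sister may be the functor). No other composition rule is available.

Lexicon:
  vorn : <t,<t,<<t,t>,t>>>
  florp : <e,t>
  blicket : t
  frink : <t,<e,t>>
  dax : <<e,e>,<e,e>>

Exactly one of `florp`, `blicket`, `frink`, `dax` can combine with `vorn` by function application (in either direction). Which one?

florp : <e,t> — neither side's domain matches the other.
blicket — combines: vorn : <t,<t,<<t,t>,t>>> takes blicket : t as argument, giving <t,<<t,t>,t>>.
frink : <t,<e,t>> — neither side's domain matches the other.
dax : <<e,e>,<e,e>> — neither side's domain matches the other.

blicket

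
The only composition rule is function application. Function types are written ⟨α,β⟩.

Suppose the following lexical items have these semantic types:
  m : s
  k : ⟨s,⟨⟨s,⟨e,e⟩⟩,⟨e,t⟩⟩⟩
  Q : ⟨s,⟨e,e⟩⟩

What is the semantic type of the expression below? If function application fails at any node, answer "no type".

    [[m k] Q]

[m k]: ⟨s,⟨⟨s,⟨e,e⟩⟩,⟨e,t⟩⟩⟩ applied to s yields ⟨⟨s,⟨e,e⟩⟩,⟨e,t⟩⟩.
[[m k] Q]: ⟨⟨s,⟨e,e⟩⟩,⟨e,t⟩⟩ applied to ⟨s,⟨e,e⟩⟩ yields ⟨e,t⟩.

⟨e,t⟩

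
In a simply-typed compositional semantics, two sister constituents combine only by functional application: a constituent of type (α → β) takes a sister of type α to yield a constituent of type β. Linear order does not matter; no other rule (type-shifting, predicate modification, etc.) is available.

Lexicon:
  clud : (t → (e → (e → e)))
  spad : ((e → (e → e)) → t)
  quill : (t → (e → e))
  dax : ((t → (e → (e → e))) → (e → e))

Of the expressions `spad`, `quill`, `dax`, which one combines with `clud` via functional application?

spad : ((e → (e → e)) → t) — does not combine with clud.
quill : (t → (e → e)) — does not combine with clud.
dax — combines: dax : ((t → (e → (e → e))) → (e → e)) takes clud : (t → (e → (e → e))) as argument, giving (e → e).

dax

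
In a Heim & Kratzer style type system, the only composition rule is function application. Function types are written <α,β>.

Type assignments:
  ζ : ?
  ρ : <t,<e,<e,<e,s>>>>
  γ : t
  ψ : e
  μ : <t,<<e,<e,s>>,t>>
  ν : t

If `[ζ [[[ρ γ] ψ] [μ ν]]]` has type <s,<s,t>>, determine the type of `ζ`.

<t,<s,<s,t>>>

[ζ [[[ρ γ] ψ] [μ ν]]] must have type <s,<s,t>>. The sister [[[ρ γ] ψ] [μ ν]] has type t; that is not a function onto <s,<s,t>>, so ζ must be the functor, of type <t,<s,<s,t>>>.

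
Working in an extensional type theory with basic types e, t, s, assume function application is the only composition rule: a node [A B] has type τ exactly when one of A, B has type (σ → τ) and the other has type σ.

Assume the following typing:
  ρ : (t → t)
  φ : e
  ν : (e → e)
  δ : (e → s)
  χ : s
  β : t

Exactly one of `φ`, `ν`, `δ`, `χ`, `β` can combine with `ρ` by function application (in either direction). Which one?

β

φ : e — neither side's domain matches the other.
ν : (e → e) — neither side's domain matches the other.
δ : (e → s) — neither side's domain matches the other.
χ : s — neither side's domain matches the other.
β — combines: ρ : (t → t) takes β : t as argument, giving t.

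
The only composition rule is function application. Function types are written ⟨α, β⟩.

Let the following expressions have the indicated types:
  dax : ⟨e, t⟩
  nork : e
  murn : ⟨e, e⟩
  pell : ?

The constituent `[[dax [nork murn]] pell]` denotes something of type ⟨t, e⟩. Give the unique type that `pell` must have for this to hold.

⟨t, ⟨t, e⟩⟩

At [[dax [nork murn]] pell] (required: ⟨t, e⟩): [dax [nork murn]] is t, which is not a function with range ⟨t, e⟩; hence pell is the functor — type ⟨t, ⟨t, e⟩⟩.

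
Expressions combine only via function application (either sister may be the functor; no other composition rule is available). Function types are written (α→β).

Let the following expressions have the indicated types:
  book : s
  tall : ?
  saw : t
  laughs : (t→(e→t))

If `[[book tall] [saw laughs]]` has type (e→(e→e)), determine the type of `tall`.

At [[book tall] [saw laughs]] (required: (e→(e→e))): [saw laughs] is (e→t), which is not a function with range (e→(e→e)); hence [book tall] is the functor — type ((e→t)→(e→(e→e))).
At [book tall] (required: ((e→t)→(e→(e→e)))): book is s, which is not a function with range ((e→t)→(e→(e→e))); hence tall is the functor — type (s→((e→t)→(e→(e→e)))).

(s→((e→t)→(e→(e→e))))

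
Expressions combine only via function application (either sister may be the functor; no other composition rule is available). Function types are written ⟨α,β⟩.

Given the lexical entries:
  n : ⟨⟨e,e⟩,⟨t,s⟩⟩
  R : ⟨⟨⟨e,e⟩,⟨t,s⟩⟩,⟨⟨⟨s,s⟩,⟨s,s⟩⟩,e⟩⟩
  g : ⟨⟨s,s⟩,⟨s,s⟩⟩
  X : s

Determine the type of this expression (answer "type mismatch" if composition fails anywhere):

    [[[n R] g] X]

[n R]: R is ⟨⟨⟨e,e⟩,⟨t,s⟩⟩,⟨⟨⟨s,s⟩,⟨s,s⟩⟩,e⟩⟩, n is ⟨⟨e,e⟩,⟨t,s⟩⟩; result ⟨⟨⟨s,s⟩,⟨s,s⟩⟩,e⟩.
[[n R] g]: [n R] is ⟨⟨⟨s,s⟩,⟨s,s⟩⟩,e⟩, g is ⟨⟨s,s⟩,⟨s,s⟩⟩; result e.
At [[[n R] g] X]: neither e nor s can take the other as argument; the node is ill-typed.

type mismatch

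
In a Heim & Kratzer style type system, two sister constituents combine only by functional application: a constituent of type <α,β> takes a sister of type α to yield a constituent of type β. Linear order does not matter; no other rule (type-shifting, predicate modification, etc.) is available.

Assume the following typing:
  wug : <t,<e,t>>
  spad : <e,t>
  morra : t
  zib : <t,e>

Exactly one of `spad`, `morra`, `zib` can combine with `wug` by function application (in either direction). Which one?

spad : <e,t> — does not combine with wug.
morra — combines: wug : <t,<e,t>> takes morra : t as argument, giving <e,t>.
zib : <t,e> — does not combine with wug.

morra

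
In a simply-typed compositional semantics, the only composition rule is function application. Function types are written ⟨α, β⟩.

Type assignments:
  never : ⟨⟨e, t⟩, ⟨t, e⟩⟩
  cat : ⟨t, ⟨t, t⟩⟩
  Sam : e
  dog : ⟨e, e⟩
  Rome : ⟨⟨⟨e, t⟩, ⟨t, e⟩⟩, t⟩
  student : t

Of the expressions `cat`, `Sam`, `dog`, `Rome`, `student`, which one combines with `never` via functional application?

cat : ⟨t, ⟨t, t⟩⟩ — neither side's domain matches the other.
Sam : e — neither side's domain matches the other.
dog : ⟨e, e⟩ — neither side's domain matches the other.
Rome — combines: Rome : ⟨⟨⟨e, t⟩, ⟨t, e⟩⟩, t⟩ takes never : ⟨⟨e, t⟩, ⟨t, e⟩⟩ as argument, giving t.
student : t — neither side's domain matches the other.

Rome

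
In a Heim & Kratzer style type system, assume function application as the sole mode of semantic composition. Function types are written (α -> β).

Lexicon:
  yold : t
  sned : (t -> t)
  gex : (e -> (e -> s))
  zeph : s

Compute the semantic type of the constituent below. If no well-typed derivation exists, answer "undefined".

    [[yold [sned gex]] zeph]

undefined

[sned gex]: (t -> t) and (e -> (e -> s)) cannot combine by function application — type clash.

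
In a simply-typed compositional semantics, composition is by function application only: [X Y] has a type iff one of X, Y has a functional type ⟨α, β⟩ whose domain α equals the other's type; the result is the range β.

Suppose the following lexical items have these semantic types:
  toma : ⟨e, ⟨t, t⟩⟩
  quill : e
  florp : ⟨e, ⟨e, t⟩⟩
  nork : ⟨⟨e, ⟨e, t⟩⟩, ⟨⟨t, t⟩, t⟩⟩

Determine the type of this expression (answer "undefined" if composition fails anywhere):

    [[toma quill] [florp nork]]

[toma quill]: ⟨e, ⟨t, t⟩⟩ applied to e yields ⟨t, t⟩.
[florp nork]: ⟨⟨e, ⟨e, t⟩⟩, ⟨⟨t, t⟩, t⟩⟩ applied to ⟨e, ⟨e, t⟩⟩ yields ⟨⟨t, t⟩, t⟩.
[[toma quill] [florp nork]]: ⟨⟨t, t⟩, t⟩ applied to ⟨t, t⟩ yields t.

t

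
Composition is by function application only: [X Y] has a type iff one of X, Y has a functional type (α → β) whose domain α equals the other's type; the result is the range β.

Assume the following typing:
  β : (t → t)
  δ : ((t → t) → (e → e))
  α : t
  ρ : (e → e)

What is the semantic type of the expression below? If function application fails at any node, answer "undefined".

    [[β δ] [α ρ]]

[β δ]: ((t → t) → (e → e)) applied to (t → t) yields (e → e).
[α ρ]: t with (e → e) — neither is a function whose domain matches the other; composition fails here.

undefined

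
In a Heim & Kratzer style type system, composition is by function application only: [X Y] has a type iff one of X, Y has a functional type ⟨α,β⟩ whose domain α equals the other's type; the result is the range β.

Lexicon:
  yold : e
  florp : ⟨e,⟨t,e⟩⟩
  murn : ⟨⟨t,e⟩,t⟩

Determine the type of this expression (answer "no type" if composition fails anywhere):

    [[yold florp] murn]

[yold florp]: functor florp : ⟨e,⟨t,e⟩⟩, argument yold : e; result ⟨t,e⟩.
[[yold florp] murn]: functor murn : ⟨⟨t,e⟩,t⟩, argument [yold florp] : ⟨t,e⟩; result t.

t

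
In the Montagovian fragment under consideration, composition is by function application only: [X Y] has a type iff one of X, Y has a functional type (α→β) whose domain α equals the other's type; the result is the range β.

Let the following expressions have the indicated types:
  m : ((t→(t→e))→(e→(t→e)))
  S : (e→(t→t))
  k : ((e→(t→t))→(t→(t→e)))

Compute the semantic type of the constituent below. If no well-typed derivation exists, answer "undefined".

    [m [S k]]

[S k]: k is ((e→(t→t))→(t→(t→e))), S is (e→(t→t)); result (t→(t→e)).
[m [S k]]: m is ((t→(t→e))→(e→(t→e))), [S k] is (t→(t→e)); result (e→(t→e)).

(e→(t→e))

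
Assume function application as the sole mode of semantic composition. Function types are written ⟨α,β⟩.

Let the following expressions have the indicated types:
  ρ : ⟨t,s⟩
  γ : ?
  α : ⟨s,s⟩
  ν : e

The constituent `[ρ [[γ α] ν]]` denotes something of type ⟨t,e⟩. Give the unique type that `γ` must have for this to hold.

⟨⟨s,s⟩,⟨e,⟨⟨t,s⟩,⟨t,e⟩⟩⟩⟩

At [ρ [[γ α] ν]] (required: ⟨t,e⟩): ρ is ⟨t,s⟩, which is not a function with range ⟨t,e⟩; hence [[γ α] ν] is the functor — type ⟨⟨t,s⟩,⟨t,e⟩⟩.
At [[γ α] ν] (required: ⟨⟨t,s⟩,⟨t,e⟩⟩): ν is e, which is not a function with range ⟨⟨t,s⟩,⟨t,e⟩⟩; hence [γ α] is the functor — type ⟨e,⟨⟨t,s⟩,⟨t,e⟩⟩⟩.
At [γ α] (required: ⟨e,⟨⟨t,s⟩,⟨t,e⟩⟩⟩): α is ⟨s,s⟩, which is not a function with range ⟨e,⟨⟨t,s⟩,⟨t,e⟩⟩⟩; hence γ is the functor — type ⟨⟨s,s⟩,⟨e,⟨⟨t,s⟩,⟨t,e⟩⟩⟩⟩.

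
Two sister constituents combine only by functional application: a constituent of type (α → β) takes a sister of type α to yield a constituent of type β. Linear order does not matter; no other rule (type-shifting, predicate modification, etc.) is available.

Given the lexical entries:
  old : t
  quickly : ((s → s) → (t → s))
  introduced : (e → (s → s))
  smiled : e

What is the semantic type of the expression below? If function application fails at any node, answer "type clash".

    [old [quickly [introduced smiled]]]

At [introduced smiled], introduced : (e → (s → s)) takes smiled : e, giving (s → s).
At [quickly [introduced smiled]], quickly : ((s → s) → (t → s)) takes [introduced smiled] : (s → s), giving (t → s).
At [old [quickly [introduced smiled]]], [quickly [introduced smiled]] : (t → s) takes old : t, giving s.

s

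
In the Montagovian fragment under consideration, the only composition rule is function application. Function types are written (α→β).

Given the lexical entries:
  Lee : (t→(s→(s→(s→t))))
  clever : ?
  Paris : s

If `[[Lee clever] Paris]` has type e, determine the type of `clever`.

[[Lee clever] Paris] is required to be e. Paris : s cannot yield e as functor, so [Lee clever] : (s→e).
[Lee clever] is required to be (s→e). Lee : (t→(s→(s→(s→t)))) cannot yield (s→e) as functor, so clever : ((t→(s→(s→(s→t))))→(s→e)).

((t→(s→(s→(s→t))))→(s→e))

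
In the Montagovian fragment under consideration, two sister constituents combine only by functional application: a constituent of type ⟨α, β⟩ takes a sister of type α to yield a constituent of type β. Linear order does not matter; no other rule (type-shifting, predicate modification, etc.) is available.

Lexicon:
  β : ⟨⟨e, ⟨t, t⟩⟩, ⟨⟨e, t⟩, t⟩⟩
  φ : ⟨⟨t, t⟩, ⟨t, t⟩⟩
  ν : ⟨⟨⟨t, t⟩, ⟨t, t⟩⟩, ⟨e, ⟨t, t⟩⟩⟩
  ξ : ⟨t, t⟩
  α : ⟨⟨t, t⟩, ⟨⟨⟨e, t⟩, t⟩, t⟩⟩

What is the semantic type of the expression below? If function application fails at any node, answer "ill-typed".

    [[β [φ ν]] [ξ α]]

[φ ν]: ν is ⟨⟨⟨t, t⟩, ⟨t, t⟩⟩, ⟨e, ⟨t, t⟩⟩⟩, φ is ⟨⟨t, t⟩, ⟨t, t⟩⟩; result ⟨e, ⟨t, t⟩⟩.
[β [φ ν]]: β is ⟨⟨e, ⟨t, t⟩⟩, ⟨⟨e, t⟩, t⟩⟩, [φ ν] is ⟨e, ⟨t, t⟩⟩; result ⟨⟨e, t⟩, t⟩.
[ξ α]: α is ⟨⟨t, t⟩, ⟨⟨⟨e, t⟩, t⟩, t⟩⟩, ξ is ⟨t, t⟩; result ⟨⟨⟨e, t⟩, t⟩, t⟩.
[[β [φ ν]] [ξ α]]: [ξ α] is ⟨⟨⟨e, t⟩, t⟩, t⟩, [β [φ ν]] is ⟨⟨e, t⟩, t⟩; result t.

t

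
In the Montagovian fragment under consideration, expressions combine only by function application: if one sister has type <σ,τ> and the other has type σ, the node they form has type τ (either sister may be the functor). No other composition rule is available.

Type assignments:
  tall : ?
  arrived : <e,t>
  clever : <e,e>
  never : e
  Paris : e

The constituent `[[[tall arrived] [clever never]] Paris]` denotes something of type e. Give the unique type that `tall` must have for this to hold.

<<e,t>,<e,<e,e>>>

At [[[tall arrived] [clever never]] Paris] (required: e): Paris is e, which is not a function with range e; hence [[tall arrived] [clever never]] is the functor — type <e,e>.
At [[tall arrived] [clever never]] (required: <e,e>): [clever never] is e, which is not a function with range <e,e>; hence [tall arrived] is the functor — type <e,<e,e>>.
At [tall arrived] (required: <e,<e,e>>): arrived is <e,t>, which is not a function with range <e,<e,e>>; hence tall is the functor — type <<e,t>,<e,<e,e>>>.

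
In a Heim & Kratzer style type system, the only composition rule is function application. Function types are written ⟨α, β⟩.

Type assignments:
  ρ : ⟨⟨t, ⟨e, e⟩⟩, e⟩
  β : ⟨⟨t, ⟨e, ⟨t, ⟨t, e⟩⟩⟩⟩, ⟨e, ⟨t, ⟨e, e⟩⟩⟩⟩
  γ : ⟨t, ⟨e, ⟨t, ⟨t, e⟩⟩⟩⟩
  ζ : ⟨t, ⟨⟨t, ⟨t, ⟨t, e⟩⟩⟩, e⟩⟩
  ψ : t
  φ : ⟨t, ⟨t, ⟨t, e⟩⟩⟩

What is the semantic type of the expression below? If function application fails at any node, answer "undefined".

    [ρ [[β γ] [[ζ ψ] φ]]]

e

[β γ] — β of type ⟨⟨t, ⟨e, ⟨t, ⟨t, e⟩⟩⟩⟩, ⟨e, ⟨t, ⟨e, e⟩⟩⟩⟩ combines with γ of type ⟨t, ⟨e, ⟨t, ⟨t, e⟩⟩⟩⟩: type ⟨e, ⟨t, ⟨e, e⟩⟩⟩.
[ζ ψ] — ζ of type ⟨t, ⟨⟨t, ⟨t, ⟨t, e⟩⟩⟩, e⟩⟩ combines with ψ of type t: type ⟨⟨t, ⟨t, ⟨t, e⟩⟩⟩, e⟩.
[[ζ ψ] φ] — [ζ ψ] of type ⟨⟨t, ⟨t, ⟨t, e⟩⟩⟩, e⟩ combines with φ of type ⟨t, ⟨t, ⟨t, e⟩⟩⟩: type e.
[[β γ] [[ζ ψ] φ]] — [β γ] of type ⟨e, ⟨t, ⟨e, e⟩⟩⟩ combines with [[ζ ψ] φ] of type e: type ⟨t, ⟨e, e⟩⟩.
[ρ [[β γ] [[ζ ψ] φ]]] — ρ of type ⟨⟨t, ⟨e, e⟩⟩, e⟩ combines with [[β γ] [[ζ ψ] φ]] of type ⟨t, ⟨e, e⟩⟩: type e.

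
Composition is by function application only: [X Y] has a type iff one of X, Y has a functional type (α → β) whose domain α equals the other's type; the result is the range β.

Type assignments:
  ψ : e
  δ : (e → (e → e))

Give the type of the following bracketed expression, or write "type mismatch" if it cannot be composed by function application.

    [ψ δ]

At [ψ δ], δ : (e → (e → e)) takes ψ : e, giving (e → e).

(e → e)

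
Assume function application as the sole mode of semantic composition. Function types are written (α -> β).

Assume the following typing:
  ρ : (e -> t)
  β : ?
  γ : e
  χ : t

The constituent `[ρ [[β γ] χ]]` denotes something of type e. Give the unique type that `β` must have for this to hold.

For [ρ [[β γ] χ]] to have type e with ρ of type (e -> t), [[β γ] χ] must be the function: [[β γ] χ] : ((e -> t) -> e).
For [[β γ] χ] to have type ((e -> t) -> e) with χ of type t, [β γ] must be the function: [β γ] : (t -> ((e -> t) -> e)).
For [β γ] to have type (t -> ((e -> t) -> e)) with γ of type e, β must be the function: β : (e -> (t -> ((e -> t) -> e))).

(e -> (t -> ((e -> t) -> e)))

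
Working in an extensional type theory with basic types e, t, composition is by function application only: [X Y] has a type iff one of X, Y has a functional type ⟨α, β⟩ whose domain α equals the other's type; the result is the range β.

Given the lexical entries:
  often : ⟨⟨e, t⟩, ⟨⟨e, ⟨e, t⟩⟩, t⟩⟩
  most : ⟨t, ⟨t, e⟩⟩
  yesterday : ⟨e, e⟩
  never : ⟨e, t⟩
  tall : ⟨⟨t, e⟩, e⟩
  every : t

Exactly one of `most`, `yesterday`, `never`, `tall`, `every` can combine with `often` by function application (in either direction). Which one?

never

most : ⟨t, ⟨t, e⟩⟩ — does not combine with often.
yesterday : ⟨e, e⟩ — does not combine with often.
never — combines: often : ⟨⟨e, t⟩, ⟨⟨e, ⟨e, t⟩⟩, t⟩⟩ takes never : ⟨e, t⟩ as argument, giving ⟨⟨e, ⟨e, t⟩⟩, t⟩.
tall : ⟨⟨t, e⟩, e⟩ — does not combine with often.
every : t — does not combine with often.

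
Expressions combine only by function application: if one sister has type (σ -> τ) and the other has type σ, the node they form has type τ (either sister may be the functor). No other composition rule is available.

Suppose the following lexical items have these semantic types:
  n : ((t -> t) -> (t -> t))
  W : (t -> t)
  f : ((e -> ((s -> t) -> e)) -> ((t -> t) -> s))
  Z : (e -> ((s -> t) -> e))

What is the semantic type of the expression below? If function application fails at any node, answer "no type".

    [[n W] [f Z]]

[n W]: functor n : ((t -> t) -> (t -> t)), argument W : (t -> t); result (t -> t).
[f Z]: functor f : ((e -> ((s -> t) -> e)) -> ((t -> t) -> s)), argument Z : (e -> ((s -> t) -> e)); result ((t -> t) -> s).
[[n W] [f Z]]: functor [f Z] : ((t -> t) -> s), argument [n W] : (t -> t); result s.

s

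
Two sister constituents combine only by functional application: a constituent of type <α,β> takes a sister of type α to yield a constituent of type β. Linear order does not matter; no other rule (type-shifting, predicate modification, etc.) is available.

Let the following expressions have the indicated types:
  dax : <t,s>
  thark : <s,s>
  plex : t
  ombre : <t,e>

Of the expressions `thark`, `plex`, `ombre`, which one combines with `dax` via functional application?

plex

thark : <s,s> — neither side's domain matches the other.
plex — combines: dax : <t,s> takes plex : t as argument, giving s.
ombre : <t,e> — neither side's domain matches the other.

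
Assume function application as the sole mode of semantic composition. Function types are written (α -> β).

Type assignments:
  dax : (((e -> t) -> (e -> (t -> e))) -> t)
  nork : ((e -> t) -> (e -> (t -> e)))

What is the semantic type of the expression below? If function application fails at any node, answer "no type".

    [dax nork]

t

[dax nork] — dax of type (((e -> t) -> (e -> (t -> e))) -> t) combines with nork of type ((e -> t) -> (e -> (t -> e))): type t.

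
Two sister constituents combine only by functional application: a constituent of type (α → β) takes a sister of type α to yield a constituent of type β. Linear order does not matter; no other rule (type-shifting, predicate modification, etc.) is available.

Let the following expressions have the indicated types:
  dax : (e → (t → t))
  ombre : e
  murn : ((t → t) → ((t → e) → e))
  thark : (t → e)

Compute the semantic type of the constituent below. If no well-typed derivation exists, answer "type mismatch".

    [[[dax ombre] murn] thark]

[dax ombre]: dax is (e → (t → t)), ombre is e; result (t → t).
[[dax ombre] murn]: murn is ((t → t) → ((t → e) → e)), [dax ombre] is (t → t); result ((t → e) → e).
[[[dax ombre] murn] thark]: [[dax ombre] murn] is ((t → e) → e), thark is (t → e); result e.

e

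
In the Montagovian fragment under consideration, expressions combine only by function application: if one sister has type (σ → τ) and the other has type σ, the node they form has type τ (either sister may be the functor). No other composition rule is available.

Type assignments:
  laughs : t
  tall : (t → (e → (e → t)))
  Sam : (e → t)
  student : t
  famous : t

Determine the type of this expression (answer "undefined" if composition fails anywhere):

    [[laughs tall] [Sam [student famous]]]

At [laughs tall], tall : (t → (e → (e → t))) takes laughs : t, giving (e → (e → t)).
At [student famous]: neither t nor t can take the other as argument; the node is ill-typed.

undefined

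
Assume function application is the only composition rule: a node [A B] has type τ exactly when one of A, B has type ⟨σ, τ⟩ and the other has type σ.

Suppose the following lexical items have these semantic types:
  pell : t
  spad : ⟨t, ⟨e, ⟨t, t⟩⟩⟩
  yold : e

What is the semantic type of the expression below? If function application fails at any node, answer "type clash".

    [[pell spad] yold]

[pell spad]: ⟨t, ⟨e, ⟨t, t⟩⟩⟩ applied to t yields ⟨e, ⟨t, t⟩⟩.
[[pell spad] yold]: ⟨e, ⟨t, t⟩⟩ applied to e yields ⟨t, t⟩.

⟨t, t⟩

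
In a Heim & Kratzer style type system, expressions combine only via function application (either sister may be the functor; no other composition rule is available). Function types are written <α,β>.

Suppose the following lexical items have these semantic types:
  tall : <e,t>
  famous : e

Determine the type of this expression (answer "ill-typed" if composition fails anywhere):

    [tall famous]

[tall famous]: <e,t> applied to e yields t.

t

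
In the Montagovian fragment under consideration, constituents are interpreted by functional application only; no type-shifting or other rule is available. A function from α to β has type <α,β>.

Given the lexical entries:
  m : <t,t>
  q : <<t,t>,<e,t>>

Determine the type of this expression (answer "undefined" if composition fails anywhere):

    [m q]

[m q]: functor q : <<t,t>,<e,t>>, argument m : <t,t>; result <e,t>.

<e,t>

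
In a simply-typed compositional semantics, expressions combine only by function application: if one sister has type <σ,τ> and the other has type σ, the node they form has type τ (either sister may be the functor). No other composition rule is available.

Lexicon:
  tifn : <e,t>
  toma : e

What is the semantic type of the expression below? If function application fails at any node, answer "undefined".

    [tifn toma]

t

At [tifn toma], tifn : <e,t> takes toma : e, giving t.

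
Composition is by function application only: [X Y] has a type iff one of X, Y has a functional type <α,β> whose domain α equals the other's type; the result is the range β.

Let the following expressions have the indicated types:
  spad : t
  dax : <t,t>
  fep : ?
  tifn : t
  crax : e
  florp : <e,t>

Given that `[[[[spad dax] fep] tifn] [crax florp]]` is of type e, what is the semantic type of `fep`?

<t,<t,<t,e>>>

For [[[[spad dax] fep] tifn] [crax florp]] to have type e with [crax florp] of type t, [[[spad dax] fep] tifn] must be the function: [[[spad dax] fep] tifn] : <t,e>.
For [[[spad dax] fep] tifn] to have type <t,e> with tifn of type t, [[spad dax] fep] must be the function: [[spad dax] fep] : <t,<t,e>>.
For [[spad dax] fep] to have type <t,<t,e>> with [spad dax] of type t, fep must be the function: fep : <t,<t,<t,e>>>.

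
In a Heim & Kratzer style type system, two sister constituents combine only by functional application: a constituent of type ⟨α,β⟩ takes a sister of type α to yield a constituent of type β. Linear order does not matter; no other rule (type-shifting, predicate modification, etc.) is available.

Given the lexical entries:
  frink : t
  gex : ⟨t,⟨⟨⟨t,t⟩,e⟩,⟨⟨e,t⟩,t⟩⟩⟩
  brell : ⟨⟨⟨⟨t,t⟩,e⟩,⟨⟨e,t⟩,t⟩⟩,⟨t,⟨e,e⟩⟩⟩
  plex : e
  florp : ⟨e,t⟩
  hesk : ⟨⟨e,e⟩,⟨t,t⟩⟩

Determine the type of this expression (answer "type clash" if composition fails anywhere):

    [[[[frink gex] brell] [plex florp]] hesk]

⟨t,t⟩

[frink gex]: ⟨t,⟨⟨⟨t,t⟩,e⟩,⟨⟨e,t⟩,t⟩⟩⟩ applied to t yields ⟨⟨⟨t,t⟩,e⟩,⟨⟨e,t⟩,t⟩⟩.
[[frink gex] brell]: ⟨⟨⟨⟨t,t⟩,e⟩,⟨⟨e,t⟩,t⟩⟩,⟨t,⟨e,e⟩⟩⟩ applied to ⟨⟨⟨t,t⟩,e⟩,⟨⟨e,t⟩,t⟩⟩ yields ⟨t,⟨e,e⟩⟩.
[plex florp]: ⟨e,t⟩ applied to e yields t.
[[[frink gex] brell] [plex florp]]: ⟨t,⟨e,e⟩⟩ applied to t yields ⟨e,e⟩.
[[[[frink gex] brell] [plex florp]] hesk]: ⟨⟨e,e⟩,⟨t,t⟩⟩ applied to ⟨e,e⟩ yields ⟨t,t⟩.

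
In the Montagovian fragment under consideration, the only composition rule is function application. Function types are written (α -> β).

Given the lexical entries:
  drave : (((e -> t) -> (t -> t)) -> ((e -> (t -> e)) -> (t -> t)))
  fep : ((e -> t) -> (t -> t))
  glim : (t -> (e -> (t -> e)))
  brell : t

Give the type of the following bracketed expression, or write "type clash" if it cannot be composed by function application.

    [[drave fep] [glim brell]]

(t -> t)

[drave fep]: (((e -> t) -> (t -> t)) -> ((e -> (t -> e)) -> (t -> t))) applied to ((e -> t) -> (t -> t)) yields ((e -> (t -> e)) -> (t -> t)).
[glim brell]: (t -> (e -> (t -> e))) applied to t yields (e -> (t -> e)).
[[drave fep] [glim brell]]: ((e -> (t -> e)) -> (t -> t)) applied to (e -> (t -> e)) yields (t -> t).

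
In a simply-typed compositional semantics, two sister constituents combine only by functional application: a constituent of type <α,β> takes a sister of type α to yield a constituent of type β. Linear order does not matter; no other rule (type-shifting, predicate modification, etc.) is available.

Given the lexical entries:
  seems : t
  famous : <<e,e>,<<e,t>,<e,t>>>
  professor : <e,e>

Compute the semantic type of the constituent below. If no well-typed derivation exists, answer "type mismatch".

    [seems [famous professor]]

[famous professor]: famous is <<e,e>,<<e,t>,<e,t>>>, professor is <e,e>; result <<e,t>,<e,t>>.
[seems [famous professor]]: t with <<e,t>,<e,t>> — neither is a function whose domain matches the other; composition fails here.

type mismatch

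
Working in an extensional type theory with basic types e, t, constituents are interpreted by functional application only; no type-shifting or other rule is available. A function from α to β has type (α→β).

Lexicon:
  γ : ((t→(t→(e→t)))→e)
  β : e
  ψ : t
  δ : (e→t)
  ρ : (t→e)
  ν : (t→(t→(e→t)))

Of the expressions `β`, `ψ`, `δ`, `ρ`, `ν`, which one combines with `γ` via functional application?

ν

β : e — no; γ wants (t→(t→(e→t))), and β wants nothing (atomic).
ψ : t — no; γ wants (t→(t→(e→t))), and ψ wants nothing (atomic).
δ : (e→t) — no; γ wants (t→(t→(e→t))), and δ wants e.
ρ : (t→e) — no; γ wants (t→(t→(e→t))), and ρ wants t.
ν — combines: γ : ((t→(t→(e→t)))→e) takes ν : (t→(t→(e→t))) as argument, giving e.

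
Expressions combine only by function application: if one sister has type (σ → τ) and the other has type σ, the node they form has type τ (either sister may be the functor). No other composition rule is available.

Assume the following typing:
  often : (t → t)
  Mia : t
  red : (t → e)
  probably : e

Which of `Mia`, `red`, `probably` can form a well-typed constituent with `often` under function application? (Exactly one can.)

Mia

Mia — combines: often : (t → t) takes Mia : t as argument, giving t.
red : (t → e) — does not combine with often.
probably : e — does not combine with often.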